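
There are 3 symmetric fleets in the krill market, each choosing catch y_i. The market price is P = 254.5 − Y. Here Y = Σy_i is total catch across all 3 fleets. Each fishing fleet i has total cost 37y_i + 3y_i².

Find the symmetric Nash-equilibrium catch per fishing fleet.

21.75

A representative fishing fleet's profit is π_i = y_i(254.5 − Y) − 37y_i − 3y_i², with Y = y_i + Σ_{j≠i} y_j.
First-order condition: 217.5 − 8y_i − Σ_{j≠i} y_j = 0.
With identical fishing fleets, set every y_j = y: then 217.5 − 8y − 2y = 0, i.e. y = 217.5/10 = 21.75.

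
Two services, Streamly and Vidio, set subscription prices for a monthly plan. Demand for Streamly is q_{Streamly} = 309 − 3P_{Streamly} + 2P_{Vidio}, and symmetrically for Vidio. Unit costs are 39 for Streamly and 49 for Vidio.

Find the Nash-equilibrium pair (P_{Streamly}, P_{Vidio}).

Streamly's profit: π = (P_{Streamly} − 39)(309 − 3P_{Streamly} + 2P_{Vidio}).
∂π/∂P_{Streamly} = 426 − 6P_{Streamly} + 2P_{Vidio} = 0 ⇒ P_{Streamly} = 71 + (1/3)P_{Vidio}.
Similarly P_{Vidio} = 76 + (1/3)P_{Streamly}.
Plugging P_{Vidio} into Streamly's best response: P_{Streamly} = 71 + (1/3)(76 + (1/3)P_{Streamly}) ⇒ (8/9)P_{Streamly} = 289/3, so P_{Streamly} = 108.375.
Then P_{Vidio} = 76 + (1/3)·108.375 = 112.125.

108.375, 112.125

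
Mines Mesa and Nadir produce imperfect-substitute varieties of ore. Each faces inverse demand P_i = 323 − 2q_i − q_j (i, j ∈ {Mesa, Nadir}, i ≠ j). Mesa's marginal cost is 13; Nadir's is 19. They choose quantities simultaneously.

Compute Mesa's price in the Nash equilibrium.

137.8

Mine Mesa's profit: π = q_{Mesa}(323 − 2q_{Mesa} − q_{Nadir}) − 13q_{Mesa}.
∂π/∂q_{Mesa} = 310 − 4q_{Mesa} − q_{Nadir} = 0 ⇒ q_{Mesa} = 77.5 − 0.25q_{Nadir}.
Similarly q_{Nadir} = 76 − 0.25q_{Mesa}.
Plugging q_{Nadir} into Mesa's best response: q_{Mesa} = 77.5 − 0.25(76 − 0.25q_{Mesa}) ⇒ 0.9375q_{Mesa} = 58.5, so q_{Mesa} = 62.4.
Then q_{Nadir} = 76 − 0.25·62.4 = 60.4.
P_{Mesa} = 323 − 2·62.4 − 60.4 = 137.8.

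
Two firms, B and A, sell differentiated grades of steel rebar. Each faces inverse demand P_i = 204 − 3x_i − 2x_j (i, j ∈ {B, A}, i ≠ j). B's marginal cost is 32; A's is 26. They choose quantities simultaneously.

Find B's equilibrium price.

Firm B's profit: π = x_B(204 − 3x_B − 2x_A) − 32x_B.
∂π/∂x_B = 172 − 6x_B − 2x_A = 0 ⇒ x_B = 86/3 − (1/3)x_A.
Similarly x_A = 89/3 − (1/3)x_B.
Solving the two reaction functions simultaneously: (1 − (−1/3)(−1/3))x_B = 86/3 − (1/3)·(89/3), so (8/9)x_B = 169/9 and x_B = 21.125.
Then x_A = 89/3 − (1/3)·21.125 = 22.625.
P_B = 204 − 3·21.125 − 2·22.625 = 95.375.

95.375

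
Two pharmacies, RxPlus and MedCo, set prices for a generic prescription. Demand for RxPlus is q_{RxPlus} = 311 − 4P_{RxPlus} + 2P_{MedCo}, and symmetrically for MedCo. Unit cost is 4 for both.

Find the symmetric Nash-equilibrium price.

RxPlus's profit: π = (P_{RxPlus} − 4)(311 − 4P_{RxPlus} + 2P_{MedCo}).
∂π/∂P_{RxPlus} = 327 − 8P_{RxPlus} + 2P_{MedCo} = 0 ⇒ P_{RxPlus} = 40.875 + 0.25P_{MedCo}.
The game is symmetric, so in equilibrium P_{MedCo} = P_{RxPlus}: the reaction function gives 0.75P_{RxPlus} = 40.875, hence P_{RxPlus} = 54.5.

54.5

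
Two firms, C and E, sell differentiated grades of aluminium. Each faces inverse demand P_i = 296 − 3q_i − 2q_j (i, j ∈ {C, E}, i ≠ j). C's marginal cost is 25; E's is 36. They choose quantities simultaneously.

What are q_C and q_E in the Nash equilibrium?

34.5625, 31.8125

Firm C's profit: π = q_C(296 − 3q_C − 2q_E) − 25q_C.
∂π/∂q_C = 271 − 6q_C − 2q_E = 0 ⇒ q_C = 271/6 − (1/3)q_E.
Similarly q_E = 130/3 − (1/3)q_C.
Plugging q_E into C's best response: q_C = 271/6 − (1/3)(130/3 − (1/3)q_C) ⇒ (8/9)q_C = 553/18, so q_C = 34.5625.
Then q_E = 130/3 − (1/3)·34.5625 = 31.8125.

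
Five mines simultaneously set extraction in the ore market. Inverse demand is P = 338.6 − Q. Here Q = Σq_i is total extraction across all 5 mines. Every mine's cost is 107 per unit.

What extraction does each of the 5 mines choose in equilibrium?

A representative mine's profit is π_i = q_i(338.6 − Q) − 107q_i, with Q = q_i + Σ_{j≠i} q_j.
First-order condition: 231.6 − 2q_i − Σ_{j≠i} q_j = 0.
Imposing symmetry (q_j = q for all j) turns Σ_{j≠i} q_j into 4q, so 231.6 = 6q and q = 38.6.

38.6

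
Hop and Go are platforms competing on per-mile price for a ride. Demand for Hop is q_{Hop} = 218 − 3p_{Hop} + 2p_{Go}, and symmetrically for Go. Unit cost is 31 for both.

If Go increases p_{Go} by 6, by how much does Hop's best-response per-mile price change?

Hop's profit: π = (p_{Hop} − 31)(218 − 3p_{Hop} + 2p_{Go}).
∂π/∂p_{Hop} = 311 − 6p_{Hop} + 2p_{Go} = 0 ⇒ p_{Hop} = 311/6 + (1/3)p_{Go}.
The reaction-function slope is 1/3, so a 6-unit rise in p_{Go} moves p_{Hop} by 1/3 × 6 = 2. Hop's best response rises — the actions are strategic complements.

2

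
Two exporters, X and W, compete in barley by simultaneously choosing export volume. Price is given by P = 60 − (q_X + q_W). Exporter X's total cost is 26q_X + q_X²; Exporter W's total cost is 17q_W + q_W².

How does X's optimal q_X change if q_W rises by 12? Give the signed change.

-3

Exporter X's profit: π = q_X(60 − (q_X + q_W)) − 26q_X − q_X².
∂π/∂q_X = 34 − 4q_X − q_W = 0, so q_X = 8.5 − 0.25q_W.
The reaction-function slope is −0.25, so a 12-unit rise in q_W moves q_X by −0.25 × 12 = −3. X's best response falls — the actions are strategic substitutes.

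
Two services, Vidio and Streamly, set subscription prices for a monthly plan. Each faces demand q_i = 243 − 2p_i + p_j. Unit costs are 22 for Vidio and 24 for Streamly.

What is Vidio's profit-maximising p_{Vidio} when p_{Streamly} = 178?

116.25

Vidio's profit: π = (p_{Vidio} − 22)(243 − 2p_{Vidio} + p_{Streamly}).
∂π/∂p_{Vidio} = 287 − 4p_{Vidio} + p_{Streamly} = 0 ⇒ p_{Vidio} = 71.75 + 0.25p_{Streamly}.
At p_{Streamly} = 178: p_{Vidio} = 71.75 + 0.25·178 = 116.25.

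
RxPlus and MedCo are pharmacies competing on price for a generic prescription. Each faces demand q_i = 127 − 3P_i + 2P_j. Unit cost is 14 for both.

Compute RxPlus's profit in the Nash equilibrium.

2394.1875

RxPlus's profit: π = (P_{RxPlus} − 14)(127 − 3P_{RxPlus} + 2P_{MedCo}).
∂π/∂P_{RxPlus} = 169 − 6P_{RxPlus} + 2P_{MedCo} = 0 ⇒ P_{RxPlus} = 169/6 + (1/3)P_{MedCo}.
The game is symmetric, so in equilibrium P_{MedCo} = P_{RxPlus}: the reaction function gives (2/3)P_{RxPlus} = 169/6, hence P_{RxPlus} = 42.25.
q_{RxPlus} = 127 − 3·42.25 + 2·42.25 = 84.75.
Profit = (42.25 − 14)·84.75 = 2394.1875.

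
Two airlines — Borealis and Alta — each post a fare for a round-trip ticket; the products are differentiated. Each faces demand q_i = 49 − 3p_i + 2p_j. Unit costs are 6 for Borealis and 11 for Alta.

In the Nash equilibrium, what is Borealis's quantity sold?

35.0625

Borealis's profit: π = (p_{Borealis} − 6)(49 − 3p_{Borealis} + 2p_{Alta}).
∂π/∂p_{Borealis} = 67 − 6p_{Borealis} + 2p_{Alta} = 0 ⇒ p_{Borealis} = 67/6 + (1/3)p_{Alta}.
Similarly p_{Alta} = 41/3 + (1/3)p_{Borealis}.
Substituting the second reaction function into the first: p_{Borealis} = 67/6 + (1/3)(41/3 + (1/3)p_{Borealis}), which gives (8/9)p_{Borealis} = 283/18 ⇒ p_{Borealis} = 17.6875.
Then p_{Alta} = 41/3 + (1/3)·17.6875 = 19.5625.
q_{Borealis} = 49 − 3·17.6875 + 2·19.5625 = 35.0625.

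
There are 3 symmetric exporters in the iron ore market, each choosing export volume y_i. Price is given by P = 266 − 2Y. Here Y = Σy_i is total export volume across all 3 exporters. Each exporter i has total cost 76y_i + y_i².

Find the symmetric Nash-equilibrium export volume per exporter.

19

A representative exporter's profit is π_i = y_i(266 − 2Y) − 76y_i − y_i², with Y = y_i + Σ_{j≠i} y_j.
First-order condition: 190 − 6y_i − 2Σ_{j≠i} y_j = 0.
In a symmetric equilibrium every exporter chooses the same y, so Σ_{j≠i} y_j = 2y. The condition becomes 190 − 10y = 0, giving y = 190/10 = 19.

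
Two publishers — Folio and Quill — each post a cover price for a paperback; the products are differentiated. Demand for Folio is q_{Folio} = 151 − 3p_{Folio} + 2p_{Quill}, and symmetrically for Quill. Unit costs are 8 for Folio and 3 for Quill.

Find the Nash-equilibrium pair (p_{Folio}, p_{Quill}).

42.8125, 40.9375

Folio's profit: π = (p_{Folio} − 8)(151 − 3p_{Folio} + 2p_{Quill}).
∂π/∂p_{Folio} = 175 − 6p_{Folio} + 2p_{Quill} = 0 ⇒ p_{Folio} = 175/6 + (1/3)p_{Quill}.
Similarly p_{Quill} = 80/3 + (1/3)p_{Folio}.
Solving the two reaction functions simultaneously: (1 − (1/3)(1/3))p_{Folio} = 175/6 + (1/3)·(80/3), so (8/9)p_{Folio} = 685/18 and p_{Folio} = 42.8125.
Then p_{Quill} = 80/3 + (1/3)·42.8125 = 40.9375.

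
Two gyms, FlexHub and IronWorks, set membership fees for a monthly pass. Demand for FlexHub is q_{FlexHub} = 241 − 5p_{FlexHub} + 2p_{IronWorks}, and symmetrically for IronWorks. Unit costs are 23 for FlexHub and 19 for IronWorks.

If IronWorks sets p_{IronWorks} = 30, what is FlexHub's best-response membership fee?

FlexHub's profit: π = (p_{FlexHub} − 23)(241 − 5p_{FlexHub} + 2p_{IronWorks}).
∂π/∂p_{FlexHub} = 356 − 10p_{FlexHub} + 2p_{IronWorks} = 0 ⇒ p_{FlexHub} = 35.6 + 0.2p_{IronWorks}.
At p_{IronWorks} = 30: p_{FlexHub} = 35.6 + 0.2·30 = 41.6.

41.6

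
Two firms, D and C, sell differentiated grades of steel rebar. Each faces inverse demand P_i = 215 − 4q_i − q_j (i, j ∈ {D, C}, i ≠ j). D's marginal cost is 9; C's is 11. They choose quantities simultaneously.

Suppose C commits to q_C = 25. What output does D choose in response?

22.625

Firm D's profit: π = q_D(215 − 4q_D − q_C) − 9q_D.
∂π/∂q_D = 206 − 8q_D − q_C = 0 ⇒ q_D = 25.75 − 0.125q_C.
At q_C = 25: q_D = 25.75 − 0.125·25 = 22.625.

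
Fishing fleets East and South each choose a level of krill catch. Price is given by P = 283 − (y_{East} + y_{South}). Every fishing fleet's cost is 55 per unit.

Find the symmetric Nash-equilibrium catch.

Fishing fleet East's profit: π = y_{East}(283 − (y_{East} + y_{South})) − 55y_{East}.
∂π/∂y_{East} = 228 − 2y_{East} − y_{South} = 0, so y_{East} = 114 − 0.5y_{South}.
By symmetry y_{South} = y_{East}; substituting into the reaction function, 1.5y_{East} = 114 and y_{East} = 76.

76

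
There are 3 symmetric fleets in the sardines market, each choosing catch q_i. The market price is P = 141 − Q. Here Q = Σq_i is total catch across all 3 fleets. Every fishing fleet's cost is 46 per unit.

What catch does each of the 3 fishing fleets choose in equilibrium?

A representative fishing fleet's profit is π_i = q_i(141 − Q) − 46q_i, with Q = q_i + Σ_{j≠i} q_j.
First-order condition: 95 − 2q_i − Σ_{j≠i} q_j = 0.
Imposing symmetry (q_j = q for all j) turns Σ_{j≠i} q_j into 2q, so 95 = 4q and q = 23.75.

23.75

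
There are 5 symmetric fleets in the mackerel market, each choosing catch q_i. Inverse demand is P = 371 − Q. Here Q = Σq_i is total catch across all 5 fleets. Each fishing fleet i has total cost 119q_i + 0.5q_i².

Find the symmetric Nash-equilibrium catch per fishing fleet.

36

A representative fishing fleet's profit is π_i = q_i(371 − Q) − 119q_i − 0.5q_i², with Q = q_i + Σ_{j≠i} q_j.
First-order condition: 252 − 3q_i − Σ_{j≠i} q_j = 0.
Imposing symmetry (q_j = q for all j) turns Σ_{j≠i} q_j into 4q, so 252 = 7q and q = 36.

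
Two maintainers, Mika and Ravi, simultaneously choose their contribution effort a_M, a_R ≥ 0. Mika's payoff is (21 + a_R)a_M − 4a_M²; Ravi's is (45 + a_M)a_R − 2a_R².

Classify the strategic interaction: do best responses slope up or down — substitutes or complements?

strategic complements

Expanding Mika's payoff: 21a_M + a_Ra_M − 4a_M².
∂π/∂a_M = 21 + a_R − 8a_M = 0, so a_M = 2.625 + 0.125a_R.
The best-response slope da_M/da_R = 0.125 > 0: the reaction function is upward-sloping, so the choices are strategic complements.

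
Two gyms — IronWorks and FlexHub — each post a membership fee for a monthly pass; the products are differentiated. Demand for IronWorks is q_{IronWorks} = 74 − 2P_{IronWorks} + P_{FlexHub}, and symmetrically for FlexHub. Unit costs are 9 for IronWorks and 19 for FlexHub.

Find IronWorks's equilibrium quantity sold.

IronWorks's profit: π = (P_{IronWorks} − 9)(74 − 2P_{IronWorks} + P_{FlexHub}).
∂π/∂P_{IronWorks} = 92 − 4P_{IronWorks} + P_{FlexHub} = 0 ⇒ P_{IronWorks} = 23 + 0.25P_{FlexHub}.
Similarly P_{FlexHub} = 28 + 0.25P_{IronWorks}.
Plugging P_{FlexHub} into IronWorks's best response: P_{IronWorks} = 23 + 0.25(28 + 0.25P_{IronWorks}) ⇒ 0.9375P_{IronWorks} = 30, so P_{IronWorks} = 32.
Then P_{FlexHub} = 28 + 0.25·32 = 36.
q_{IronWorks} = 74 − 2·32 + 36 = 46.

46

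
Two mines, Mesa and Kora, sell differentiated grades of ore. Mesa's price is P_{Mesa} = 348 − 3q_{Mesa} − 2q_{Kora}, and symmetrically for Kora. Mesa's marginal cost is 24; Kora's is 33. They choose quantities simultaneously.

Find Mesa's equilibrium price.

Mine Mesa's profit: π = q_{Mesa}(348 − 3q_{Mesa} − 2q_{Kora}) − 24q_{Mesa}.
∂π/∂q_{Mesa} = 324 − 6q_{Mesa} − 2q_{Kora} = 0 ⇒ q_{Mesa} = 54 − (1/3)q_{Kora}.
Similarly q_{Kora} = 52.5 − (1/3)q_{Mesa}.
Solving the two reaction functions simultaneously: (1 − (−1/3)(−1/3))q_{Mesa} = 54 − (1/3)·52.5, so (8/9)q_{Mesa} = 36.5 and q_{Mesa} = 41.0625.
Then q_{Kora} = 52.5 − (1/3)·41.0625 = 38.8125.
P_{Mesa} = 348 − 3·41.0625 − 2·38.8125 = 147.1875.

147.1875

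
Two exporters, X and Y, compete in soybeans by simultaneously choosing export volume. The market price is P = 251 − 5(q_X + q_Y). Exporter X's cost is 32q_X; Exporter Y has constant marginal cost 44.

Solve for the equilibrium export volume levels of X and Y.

Exporter X's profit: π = q_X(251 − 5(q_X + q_Y)) − 32q_X.
∂π/∂q_X = 219 − 10q_X − 5q_Y = 0, so q_X = 21.9 − 0.5q_Y.
By the same steps for Y: q_Y = 20.7 − 0.5q_X.
Solving the two reaction functions simultaneously: (1 − (−0.5)(−0.5))q_X = 21.9 − 0.5·20.7, so 0.75q_X = 11.55 and q_X = 15.4.
Then q_Y = 20.7 − 0.5·15.4 = 13.

15.4, 13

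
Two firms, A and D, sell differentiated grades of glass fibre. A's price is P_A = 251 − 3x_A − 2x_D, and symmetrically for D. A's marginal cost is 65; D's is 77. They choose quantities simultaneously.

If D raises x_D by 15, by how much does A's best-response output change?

Firm A's profit: π = x_A(251 − 3x_A − 2x_D) − 65x_A.
∂π/∂x_A = 186 − 6x_A − 2x_D = 0 ⇒ x_A = 31 − (1/3)x_D.
The reaction-function slope is −1/3, so a 15-unit rise in x_D moves x_A by −1/3 × 15 = −5. A's best response falls — the actions are strategic substitutes.

-5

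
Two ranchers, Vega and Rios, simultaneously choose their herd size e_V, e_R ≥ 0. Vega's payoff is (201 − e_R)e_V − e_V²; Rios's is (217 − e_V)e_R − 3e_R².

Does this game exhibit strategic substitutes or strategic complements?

strategic substitutes

Expanding Vega's payoff: 201e_V − e_Re_V − e_V².
∂π/∂e_V = 201 − e_R − 2e_V = 0, so e_V = 100.5 − 0.5e_R.
The best-response slope de_V/de_R = −0.5 < 0: the reaction function is downward-sloping, so the choices are strategic substitutes.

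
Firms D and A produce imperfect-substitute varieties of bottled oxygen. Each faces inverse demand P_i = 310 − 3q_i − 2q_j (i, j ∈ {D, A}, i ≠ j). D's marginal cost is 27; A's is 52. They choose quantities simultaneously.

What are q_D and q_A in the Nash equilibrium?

36.9375, 30.6875

Firm D's profit: π = q_D(310 − 3q_D − 2q_A) − 27q_D.
∂π/∂q_D = 283 − 6q_D − 2q_A = 0 ⇒ q_D = 283/6 − (1/3)q_A.
Similarly q_A = 43 − (1/3)q_D.
Solving the two reaction functions simultaneously: (1 − (−1/3)(−1/3))q_D = 283/6 − (1/3)·43, so (8/9)q_D = 197/6 and q_D = 36.9375.
Then q_A = 43 − (1/3)·36.9375 = 30.6875.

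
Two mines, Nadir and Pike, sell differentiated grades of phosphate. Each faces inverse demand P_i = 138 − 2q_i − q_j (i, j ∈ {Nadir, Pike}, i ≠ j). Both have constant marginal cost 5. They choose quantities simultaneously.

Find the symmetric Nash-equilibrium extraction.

Mine Nadir's profit: π = q_{Nadir}(138 − 2q_{Nadir} − q_{Pike}) − 5q_{Nadir}.
∂π/∂q_{Nadir} = 133 − 4q_{Nadir} − q_{Pike} = 0 ⇒ q_{Nadir} = 33.25 − 0.25q_{Pike}.
The game is symmetric, so in equilibrium q_{Pike} = q_{Nadir}: the reaction function gives 1.25q_{Nadir} = 33.25, hence q_{Nadir} = 26.6.

26.6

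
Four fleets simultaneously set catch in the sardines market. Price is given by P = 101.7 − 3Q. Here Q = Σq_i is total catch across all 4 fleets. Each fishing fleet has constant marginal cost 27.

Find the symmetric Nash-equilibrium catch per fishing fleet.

4.98

A representative fishing fleet's profit is π_i = q_i(101.7 − 3Q) − 27q_i, with Q = q_i + Σ_{j≠i} q_j.
First-order condition: 74.7 − 6q_i − 3Σ_{j≠i} q_j = 0.
In a symmetric equilibrium every fishing fleet chooses the same q, so Σ_{j≠i} q_j = 3q. The condition becomes 74.7 − 15q = 0, giving q = 74.7/15 = 4.98.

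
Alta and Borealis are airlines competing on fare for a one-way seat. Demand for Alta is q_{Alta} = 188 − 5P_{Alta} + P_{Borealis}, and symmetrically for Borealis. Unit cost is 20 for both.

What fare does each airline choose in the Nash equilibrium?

32

Alta's profit: π = (P_{Alta} − 20)(188 − 5P_{Alta} + P_{Borealis}).
∂π/∂P_{Alta} = 288 − 10P_{Alta} + P_{Borealis} = 0 ⇒ P_{Alta} = 28.8 + 0.1P_{Borealis}.
By symmetry P_{Borealis} = P_{Alta}; substituting into the reaction function, 0.9P_{Alta} = 28.8 and P_{Alta} = 32.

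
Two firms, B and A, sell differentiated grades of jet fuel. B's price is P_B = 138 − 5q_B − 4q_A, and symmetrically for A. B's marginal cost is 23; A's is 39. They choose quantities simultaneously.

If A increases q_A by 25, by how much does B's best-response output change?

Firm B's profit: π = q_B(138 − 5q_B − 4q_A) − 23q_B.
∂π/∂q_B = 115 − 10q_B − 4q_A = 0 ⇒ q_B = 11.5 − 0.4q_A.
The reaction-function slope is −0.4, so a 25-unit rise in q_A moves q_B by −0.4 × 25 = −10. B's best response falls — the actions are strategic substitutes.

-10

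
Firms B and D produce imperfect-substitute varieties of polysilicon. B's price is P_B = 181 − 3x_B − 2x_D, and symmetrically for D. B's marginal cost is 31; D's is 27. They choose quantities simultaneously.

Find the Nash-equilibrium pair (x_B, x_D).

18.5, 19.5

Firm B's profit: π = x_B(181 − 3x_B − 2x_D) − 31x_B.
∂π/∂x_B = 150 − 6x_B − 2x_D = 0 ⇒ x_B = 25 − (1/3)x_D.
Similarly x_D = 77/3 − (1/3)x_B.
Substituting the second reaction function into the first: x_B = 25 − (1/3)(77/3 − (1/3)x_B), which gives (8/9)x_B = 148/9 ⇒ x_B = 18.5.
Then x_D = 77/3 − (1/3)·18.5 = 19.5.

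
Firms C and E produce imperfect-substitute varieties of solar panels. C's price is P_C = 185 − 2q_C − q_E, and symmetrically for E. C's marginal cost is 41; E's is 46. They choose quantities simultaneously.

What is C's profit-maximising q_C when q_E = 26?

29.5

Firm C's profit: π = q_C(185 − 2q_C − q_E) − 41q_C.
∂π/∂q_C = 144 − 4q_C − q_E = 0 ⇒ q_C = 36 − 0.25q_E.
At q_E = 26: q_C = 36 − 0.25·26 = 29.5.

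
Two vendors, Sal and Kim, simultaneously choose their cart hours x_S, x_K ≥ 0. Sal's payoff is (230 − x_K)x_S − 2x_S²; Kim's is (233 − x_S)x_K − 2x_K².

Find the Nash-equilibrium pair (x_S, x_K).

Expanding Sal's payoff: 230x_S − x_Kx_S − 2x_S².
∂π/∂x_S = 230 − x_K − 4x_S = 0, so x_S = 57.5 − 0.25x_K.
Likewise for Kim: x_K = 58.25 − 0.25x_S.
Solving the two reaction functions simultaneously: (1 − (−0.25)(−0.25))x_S = 57.5 − 0.25·58.25, so 0.9375x_S = 42.9375 and x_S = 45.8.
Then x_K = 58.25 − 0.25·45.8 = 46.8.

45.8, 46.8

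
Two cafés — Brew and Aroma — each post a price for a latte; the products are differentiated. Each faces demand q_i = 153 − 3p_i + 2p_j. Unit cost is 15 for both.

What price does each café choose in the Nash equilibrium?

Brew's profit: π = (p_{Brew} − 15)(153 − 3p_{Brew} + 2p_{Aroma}).
∂π/∂p_{Brew} = 198 − 6p_{Brew} + 2p_{Aroma} = 0 ⇒ p_{Brew} = 33 + (1/3)p_{Aroma}.
The game is symmetric, so in equilibrium p_{Aroma} = p_{Brew}: the reaction function gives (2/3)p_{Brew} = 33, hence p_{Brew} = 49.5.

49.5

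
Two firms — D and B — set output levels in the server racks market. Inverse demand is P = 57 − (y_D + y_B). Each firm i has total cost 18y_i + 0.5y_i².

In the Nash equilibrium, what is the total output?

19.5

Firm D's profit: π = y_D(57 − (y_D + y_B)) − 18y_D − 0.5y_D².
∂π/∂y_D = 39 − 3y_D − y_B = 0, so y_D = 13 − (1/3)y_B.
The game is symmetric, so in equilibrium y_B = y_D: the reaction function gives (4/3)y_D = 13, hence y_D = 9.75.
Total output: 9.75 + 9.75 = 19.5.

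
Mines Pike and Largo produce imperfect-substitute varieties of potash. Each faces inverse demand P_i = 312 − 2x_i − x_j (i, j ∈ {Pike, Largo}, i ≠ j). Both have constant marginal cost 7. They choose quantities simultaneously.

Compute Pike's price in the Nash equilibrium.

129

Mine Pike's profit: π = x_{Pike}(312 − 2x_{Pike} − x_{Largo}) − 7x_{Pike}.
∂π/∂x_{Pike} = 305 − 4x_{Pike} − x_{Largo} = 0 ⇒ x_{Pike} = 76.25 − 0.25x_{Largo}.
By symmetry x_{Largo} = x_{Pike}; substituting into the reaction function, 1.25x_{Pike} = 76.25 and x_{Pike} = 61.
P_{Pike} = 312 − 2·61 − 61 = 129.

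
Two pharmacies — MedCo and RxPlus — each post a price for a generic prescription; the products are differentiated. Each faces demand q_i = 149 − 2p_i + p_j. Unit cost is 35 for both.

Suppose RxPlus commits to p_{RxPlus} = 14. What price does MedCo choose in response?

MedCo's profit: π = (p_{MedCo} − 35)(149 − 2p_{MedCo} + p_{RxPlus}).
∂π/∂p_{MedCo} = 219 − 4p_{MedCo} + p_{RxPlus} = 0 ⇒ p_{MedCo} = 54.75 + 0.25p_{RxPlus}.
At p_{RxPlus} = 14: p_{MedCo} = 54.75 + 0.25·14 = 58.25.

58.25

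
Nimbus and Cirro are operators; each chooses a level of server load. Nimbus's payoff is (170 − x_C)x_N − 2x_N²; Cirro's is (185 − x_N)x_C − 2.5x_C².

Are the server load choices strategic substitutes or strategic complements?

Expanding Nimbus's payoff: 170x_N − x_Cx_N − 2x_N².
∂π/∂x_N = 170 − x_C − 4x_N = 0, so x_N = 42.5 − 0.25x_C.
The best-response slope dx_N/dx_C = −0.25 < 0: the reaction function is downward-sloping, so the choices are strategic substitutes.

strategic substitutes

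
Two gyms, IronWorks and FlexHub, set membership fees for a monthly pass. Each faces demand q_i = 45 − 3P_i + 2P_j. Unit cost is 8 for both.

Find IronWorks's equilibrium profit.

256.6875

IronWorks's profit: π = (P_{IronWorks} − 8)(45 − 3P_{IronWorks} + 2P_{FlexHub}).
∂π/∂P_{IronWorks} = 69 − 6P_{IronWorks} + 2P_{FlexHub} = 0 ⇒ P_{IronWorks} = 11.5 + (1/3)P_{FlexHub}.
Setting P_{IronWorks} = P_{FlexHub} in the reaction function: P_{IronWorks} = 11.5 + (1/3)P_{IronWorks}, so P_{IronWorks} = 11.5 / (2/3) = 17.25.
q_{IronWorks} = 45 − 3·17.25 + 2·17.25 = 27.75.
Profit = (17.25 − 8)·27.75 = 256.6875.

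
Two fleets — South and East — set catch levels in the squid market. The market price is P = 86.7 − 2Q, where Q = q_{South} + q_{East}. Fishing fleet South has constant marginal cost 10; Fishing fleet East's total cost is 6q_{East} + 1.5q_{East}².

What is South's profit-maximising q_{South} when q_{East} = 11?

13.675

Fishing fleet South's profit: π = q_{South}(86.7 − 2(q_{South} + q_{East})) − 10q_{South}.
∂π/∂q_{South} = 76.7 − 4q_{South} − 2q_{East} = 0, so q_{South} = 19.175 − 0.5q_{East}.
At q_{East} = 11: q_{South} = 19.175 − 0.5·11 = 13.675.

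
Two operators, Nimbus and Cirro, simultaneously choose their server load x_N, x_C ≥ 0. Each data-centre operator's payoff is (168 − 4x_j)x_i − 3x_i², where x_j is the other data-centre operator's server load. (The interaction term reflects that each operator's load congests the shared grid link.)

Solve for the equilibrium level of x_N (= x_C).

16.8

Nimbus's payoff is (168 − 4x_C)x_N − 3x_N².
∂π/∂x_N = 168 − 4x_C − 6x_N = 0, so x_N = 28 − (2/3)x_C.
Setting x_N = x_C in the reaction function: x_N = 28 − (2/3)x_N, so x_N = 28 / (5/3) = 16.8.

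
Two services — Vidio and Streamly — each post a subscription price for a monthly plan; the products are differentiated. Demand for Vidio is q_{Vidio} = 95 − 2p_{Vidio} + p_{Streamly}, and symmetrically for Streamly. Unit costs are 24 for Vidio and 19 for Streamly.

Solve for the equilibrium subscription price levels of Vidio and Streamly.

47, 45

Vidio's profit: π = (p_{Vidio} − 24)(95 − 2p_{Vidio} + p_{Streamly}).
∂π/∂p_{Vidio} = 143 − 4p_{Vidio} + p_{Streamly} = 0 ⇒ p_{Vidio} = 35.75 + 0.25p_{Streamly}.
Similarly p_{Streamly} = 33.25 + 0.25p_{Vidio}.
Substituting the second reaction function into the first: p_{Vidio} = 35.75 + 0.25(33.25 + 0.25p_{Vidio}), which gives 0.9375p_{Vidio} = 44.0625 ⇒ p_{Vidio} = 47.
Then p_{Streamly} = 33.25 + 0.25·47 = 45.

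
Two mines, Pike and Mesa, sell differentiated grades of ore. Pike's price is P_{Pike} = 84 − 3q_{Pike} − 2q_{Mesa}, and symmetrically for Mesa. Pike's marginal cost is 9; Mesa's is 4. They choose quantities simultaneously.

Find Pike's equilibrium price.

36.1875

Mine Pike's profit: π = q_{Pike}(84 − 3q_{Pike} − 2q_{Mesa}) − 9q_{Pike}.
∂π/∂q_{Pike} = 75 − 6q_{Pike} − 2q_{Mesa} = 0 ⇒ q_{Pike} = 12.5 − (1/3)q_{Mesa}.
Similarly q_{Mesa} = 40/3 − (1/3)q_{Pike}.
Plugging q_{Mesa} into Pike's best response: q_{Pike} = 12.5 − (1/3)(40/3 − (1/3)q_{Pike}) ⇒ (8/9)q_{Pike} = 145/18, so q_{Pike} = 9.0625.
Then q_{Mesa} = 40/3 − (1/3)·9.0625 = 10.3125.
P_{Pike} = 84 − 3·9.0625 − 2·10.3125 = 36.1875.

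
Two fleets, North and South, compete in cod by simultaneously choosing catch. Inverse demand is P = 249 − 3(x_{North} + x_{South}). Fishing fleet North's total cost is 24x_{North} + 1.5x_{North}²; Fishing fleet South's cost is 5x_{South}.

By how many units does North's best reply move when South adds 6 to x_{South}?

Fishing fleet North's profit: π = x_{North}(249 − 3(x_{North} + x_{South})) − 24x_{North} − 1.5x_{North}².
∂π/∂x_{North} = 225 − 9x_{North} − 3x_{South} = 0, so x_{North} = 25 − (1/3)x_{South}.
The reaction-function slope is −1/3, so a 6-unit rise in x_{South} moves x_{North} by −1/3 × 6 = −2. North's best response falls — the actions are strategic substitutes.

-2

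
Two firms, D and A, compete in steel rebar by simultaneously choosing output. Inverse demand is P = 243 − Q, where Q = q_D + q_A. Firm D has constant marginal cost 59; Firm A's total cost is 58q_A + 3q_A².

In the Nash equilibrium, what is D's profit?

Firm D's profit: π = q_D(243 − (q_D + q_A)) − 59q_D.
∂π/∂q_D = 184 − 2q_D − q_A = 0, so q_D = 92 − 0.5q_A.
For A: ∂π/∂q_A = 185 − 8q_A − q_D = 0 ⇒ q_A = 23.125 − 0.125q_D.
Substituting the second reaction function into the first: q_D = 92 − 0.5(23.125 − 0.125q_D), which gives 0.9375q_D = 80.4375 ⇒ q_D = 85.8.
Then q_A = 23.125 − 0.125·85.8 = 12.4.
Price P = 243 − 98.2 = 144.8.
D's profit: (144.8 − 59)·85.8 = 7361.64.

7361.64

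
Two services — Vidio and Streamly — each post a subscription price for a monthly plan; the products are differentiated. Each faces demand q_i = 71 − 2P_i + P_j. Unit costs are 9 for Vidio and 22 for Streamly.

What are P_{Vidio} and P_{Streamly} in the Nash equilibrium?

31.4, 36.6

Vidio's profit: π = (P_{Vidio} − 9)(71 − 2P_{Vidio} + P_{Streamly}).
∂π/∂P_{Vidio} = 89 − 4P_{Vidio} + P_{Streamly} = 0 ⇒ P_{Vidio} = 22.25 + 0.25P_{Streamly}.
Similarly P_{Streamly} = 28.75 + 0.25P_{Vidio}.
Substituting the second reaction function into the first: P_{Vidio} = 22.25 + 0.25(28.75 + 0.25P_{Vidio}), which gives 0.9375P_{Vidio} = 29.4375 ⇒ P_{Vidio} = 31.4.
Then P_{Streamly} = 28.75 + 0.25·31.4 = 36.6.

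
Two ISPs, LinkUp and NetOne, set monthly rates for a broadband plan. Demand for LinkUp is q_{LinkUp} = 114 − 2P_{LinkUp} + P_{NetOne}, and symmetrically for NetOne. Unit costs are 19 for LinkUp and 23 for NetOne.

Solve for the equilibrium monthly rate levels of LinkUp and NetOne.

51.2, 52.8

LinkUp's profit: π = (P_{LinkUp} − 19)(114 − 2P_{LinkUp} + P_{NetOne}).
∂π/∂P_{LinkUp} = 152 − 4P_{LinkUp} + P_{NetOne} = 0 ⇒ P_{LinkUp} = 38 + 0.25P_{NetOne}.
Similarly P_{NetOne} = 40 + 0.25P_{LinkUp}.
Solving the two reaction functions simultaneously: (1 − (0.25)(0.25))P_{LinkUp} = 38 + 0.25·40, so 0.9375P_{LinkUp} = 48 and P_{LinkUp} = 51.2.
Then P_{NetOne} = 40 + 0.25·51.2 = 52.8.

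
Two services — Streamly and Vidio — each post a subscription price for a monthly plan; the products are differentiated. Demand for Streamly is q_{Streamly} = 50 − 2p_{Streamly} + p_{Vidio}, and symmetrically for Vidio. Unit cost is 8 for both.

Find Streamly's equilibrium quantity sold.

28

Streamly's profit: π = (p_{Streamly} − 8)(50 − 2p_{Streamly} + p_{Vidio}).
∂π/∂p_{Streamly} = 66 − 4p_{Streamly} + p_{Vidio} = 0 ⇒ p_{Streamly} = 16.5 + 0.25p_{Vidio}.
Setting p_{Streamly} = p_{Vidio} in the reaction function: p_{Streamly} = 16.5 + 0.25p_{Streamly}, so p_{Streamly} = 16.5 / 0.75 = 22.
q_{Streamly} = 50 − 2·22 + 22 = 28.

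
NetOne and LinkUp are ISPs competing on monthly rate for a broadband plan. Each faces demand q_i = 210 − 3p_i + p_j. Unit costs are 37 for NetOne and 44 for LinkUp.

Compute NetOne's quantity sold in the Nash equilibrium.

NetOne's profit: π = (p_{NetOne} − 37)(210 − 3p_{NetOne} + p_{LinkUp}).
∂π/∂p_{NetOne} = 321 − 6p_{NetOne} + p_{LinkUp} = 0 ⇒ p_{NetOne} = 53.5 + (1/6)p_{LinkUp}.
Similarly p_{LinkUp} = 57 + (1/6)p_{NetOne}.
Substituting the second reaction function into the first: p_{NetOne} = 53.5 + (1/6)(57 + (1/6)p_{NetOne}), which gives (35/36)p_{NetOne} = 63 ⇒ p_{NetOne} = 64.8.
Then p_{LinkUp} = 57 + (1/6)·64.8 = 67.8.
q_{NetOne} = 210 − 3·64.8 + 67.8 = 83.4.

83.4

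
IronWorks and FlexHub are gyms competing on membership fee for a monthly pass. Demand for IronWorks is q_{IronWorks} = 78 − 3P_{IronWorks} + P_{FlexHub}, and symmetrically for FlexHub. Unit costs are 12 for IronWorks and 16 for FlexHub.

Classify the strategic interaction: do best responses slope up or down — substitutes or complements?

IronWorks's profit: π = (P_{IronWorks} − 12)(78 − 3P_{IronWorks} + P_{FlexHub}).
∂π/∂P_{IronWorks} = 114 − 6P_{IronWorks} + P_{FlexHub} = 0 ⇒ P_{IronWorks} = 19 + (1/6)P_{FlexHub}.
The best-response slope dP_{IronWorks}/dP_{FlexHub} = 1/6 > 0: the reaction function is upward-sloping, so the choices are strategic complements.

strategic complements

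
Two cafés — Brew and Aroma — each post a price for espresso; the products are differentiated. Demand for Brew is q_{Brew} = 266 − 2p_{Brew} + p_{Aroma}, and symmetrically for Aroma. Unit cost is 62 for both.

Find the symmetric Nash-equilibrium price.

130

Brew's profit: π = (p_{Brew} − 62)(266 − 2p_{Brew} + p_{Aroma}).
∂π/∂p_{Brew} = 390 − 4p_{Brew} + p_{Aroma} = 0 ⇒ p_{Brew} = 97.5 + 0.25p_{Aroma}.
By symmetry p_{Aroma} = p_{Brew}; substituting into the reaction function, 0.75p_{Brew} = 97.5 and p_{Brew} = 130.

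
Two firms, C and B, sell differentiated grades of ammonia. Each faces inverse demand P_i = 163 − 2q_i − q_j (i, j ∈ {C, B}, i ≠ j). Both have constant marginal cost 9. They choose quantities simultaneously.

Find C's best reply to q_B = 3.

Firm C's profit: π = q_C(163 − 2q_C − q_B) − 9q_C.
∂π/∂q_C = 154 − 4q_C − q_B = 0 ⇒ q_C = 38.5 − 0.25q_B.
At q_B = 3: q_C = 38.5 − 0.25·3 = 37.75.

37.75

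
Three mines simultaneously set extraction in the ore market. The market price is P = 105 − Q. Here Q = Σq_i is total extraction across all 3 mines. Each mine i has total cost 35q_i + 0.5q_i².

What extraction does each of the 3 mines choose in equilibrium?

14

A representative mine's profit is π_i = q_i(105 − Q) − 35q_i − 0.5q_i², with Q = q_i + Σ_{j≠i} q_j.
First-order condition: 70 − 3q_i − Σ_{j≠i} q_j = 0.
With identical mines, set every q_j = q: then 70 − 3q − 2q = 0, i.e. q = 70/5 = 14.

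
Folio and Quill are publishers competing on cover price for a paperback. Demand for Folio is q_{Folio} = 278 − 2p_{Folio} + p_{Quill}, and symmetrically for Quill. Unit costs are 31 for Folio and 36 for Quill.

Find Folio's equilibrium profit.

Folio's profit: π = (p_{Folio} − 31)(278 − 2p_{Folio} + p_{Quill}).
∂π/∂p_{Folio} = 340 − 4p_{Folio} + p_{Quill} = 0 ⇒ p_{Folio} = 85 + 0.25p_{Quill}.
Similarly p_{Quill} = 87.5 + 0.25p_{Folio}.
Substituting the second reaction function into the first: p_{Folio} = 85 + 0.25(87.5 + 0.25p_{Folio}), which gives 0.9375p_{Folio} = 106.875 ⇒ p_{Folio} = 114.
Then p_{Quill} = 87.5 + 0.25·114 = 116.
q_{Folio} = 278 − 2·114 + 116 = 166.
Profit = (114 − 31)·166 = 13778.

13778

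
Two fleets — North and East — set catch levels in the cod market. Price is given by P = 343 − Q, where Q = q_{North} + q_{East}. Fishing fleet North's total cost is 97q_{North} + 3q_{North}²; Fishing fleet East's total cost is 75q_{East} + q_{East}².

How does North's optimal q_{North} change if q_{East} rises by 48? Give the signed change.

-6

Fishing fleet North's profit: π = q_{North}(343 − (q_{North} + q_{East})) − 97q_{North} − 3q_{North}².
∂π/∂q_{North} = 246 − 8q_{North} − q_{East} = 0, so q_{North} = 30.75 − 0.125q_{East}.
The reaction-function slope is −0.125, so a 48-unit rise in q_{East} moves q_{North} by −0.125 × 48 = −6. North's best response falls — the actions are strategic substitutes.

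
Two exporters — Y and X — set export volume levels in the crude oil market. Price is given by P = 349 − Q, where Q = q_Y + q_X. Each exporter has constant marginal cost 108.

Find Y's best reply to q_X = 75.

Exporter Y's profit: π = q_Y(349 − (q_Y + q_X)) − 108q_Y.
∂π/∂q_Y = 241 − 2q_Y − q_X = 0, so q_Y = 120.5 − 0.5q_X.
At q_X = 75: q_Y = 120.5 − 0.5·75 = 83.

83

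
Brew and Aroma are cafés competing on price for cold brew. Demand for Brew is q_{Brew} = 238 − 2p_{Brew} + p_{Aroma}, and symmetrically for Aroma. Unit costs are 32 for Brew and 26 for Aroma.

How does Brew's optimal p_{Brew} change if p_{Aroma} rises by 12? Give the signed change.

Brew's profit: π = (p_{Brew} − 32)(238 − 2p_{Brew} + p_{Aroma}).
∂π/∂p_{Brew} = 302 − 4p_{Brew} + p_{Aroma} = 0 ⇒ p_{Brew} = 75.5 + 0.25p_{Aroma}.
The reaction-function slope is 0.25, so a 12-unit rise in p_{Aroma} moves p_{Brew} by 0.25 × 12 = 3. Brew's best response rises — the actions are strategic complements.

3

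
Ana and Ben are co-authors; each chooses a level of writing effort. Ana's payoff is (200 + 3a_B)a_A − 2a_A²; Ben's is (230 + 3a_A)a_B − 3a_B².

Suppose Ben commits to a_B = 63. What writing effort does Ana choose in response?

97.25

Expanding Ana's payoff: 200a_A + 3a_Ba_A − 2a_A².
∂π/∂a_A = 200 + 3a_B − 4a_A = 0, so a_A = 50 + 0.75a_B.
At a_B = 63: a_A = 50 + 0.75·63 = 97.25.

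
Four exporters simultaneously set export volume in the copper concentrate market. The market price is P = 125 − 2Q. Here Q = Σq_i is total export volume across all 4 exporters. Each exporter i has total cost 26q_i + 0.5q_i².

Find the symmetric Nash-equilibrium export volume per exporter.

A representative exporter's profit is π_i = q_i(125 − 2Q) − 26q_i − 0.5q_i², with Q = q_i + Σ_{j≠i} q_j.
First-order condition: 99 − 5q_i − 2Σ_{j≠i} q_j = 0.
With identical exporters, set every q_j = q: then 99 − 5q − 6q = 0, i.e. q = 99/11 = 9.

9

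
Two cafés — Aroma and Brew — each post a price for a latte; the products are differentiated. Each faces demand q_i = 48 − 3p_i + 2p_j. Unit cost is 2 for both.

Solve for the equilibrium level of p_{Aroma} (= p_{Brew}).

13.5

Aroma's profit: π = (p_{Aroma} − 2)(48 − 3p_{Aroma} + 2p_{Brew}).
∂π/∂p_{Aroma} = 54 − 6p_{Aroma} + 2p_{Brew} = 0 ⇒ p_{Aroma} = 9 + (1/3)p_{Brew}.
Setting p_{Aroma} = p_{Brew} in the reaction function: p_{Aroma} = 9 + (1/3)p_{Aroma}, so p_{Aroma} = 9 / (2/3) = 13.5.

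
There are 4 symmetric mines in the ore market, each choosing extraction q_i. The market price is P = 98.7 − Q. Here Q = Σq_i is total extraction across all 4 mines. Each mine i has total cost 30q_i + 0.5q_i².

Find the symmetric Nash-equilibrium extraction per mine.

11.45

A representative mine's profit is π_i = q_i(98.7 − Q) − 30q_i − 0.5q_i², with Q = q_i + Σ_{j≠i} q_j.
First-order condition: 68.7 − 3q_i − Σ_{j≠i} q_j = 0.
With identical mines, set every q_j = q: then 68.7 − 3q − 3q = 0, i.e. q = 68.7/6 = 11.45.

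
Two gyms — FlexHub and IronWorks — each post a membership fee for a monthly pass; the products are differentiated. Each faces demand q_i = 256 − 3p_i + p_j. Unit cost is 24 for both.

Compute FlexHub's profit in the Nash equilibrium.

5191.68

FlexHub's profit: π = (p_{FlexHub} − 24)(256 − 3p_{FlexHub} + p_{IronWorks}).
∂π/∂p_{FlexHub} = 328 − 6p_{FlexHub} + p_{IronWorks} = 0 ⇒ p_{FlexHub} = 164/3 + (1/6)p_{IronWorks}.
The game is symmetric, so in equilibrium p_{IronWorks} = p_{FlexHub}: the reaction function gives (5/6)p_{FlexHub} = 164/3, hence p_{FlexHub} = 65.6.
q_{FlexHub} = 256 − 3·65.6 + 65.6 = 124.8.
Profit = (65.6 − 24)·124.8 = 5191.68.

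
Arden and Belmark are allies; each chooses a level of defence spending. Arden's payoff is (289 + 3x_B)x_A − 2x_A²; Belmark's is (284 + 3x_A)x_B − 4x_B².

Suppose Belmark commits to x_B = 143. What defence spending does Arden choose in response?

Expanding Arden's payoff: 289x_A + 3x_Bx_A − 2x_A².
∂π/∂x_A = 289 + 3x_B − 4x_A = 0, so x_A = 72.25 + 0.75x_B.
At x_B = 143: x_A = 72.25 + 0.75·143 = 179.5.

179.5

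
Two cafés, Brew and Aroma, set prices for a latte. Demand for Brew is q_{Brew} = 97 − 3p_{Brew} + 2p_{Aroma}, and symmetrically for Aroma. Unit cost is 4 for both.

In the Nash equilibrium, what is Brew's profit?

Brew's profit: π = (p_{Brew} − 4)(97 − 3p_{Brew} + 2p_{Aroma}).
∂π/∂p_{Brew} = 109 − 6p_{Brew} + 2p_{Aroma} = 0 ⇒ p_{Brew} = 109/6 + (1/3)p_{Aroma}.
The game is symmetric, so in equilibrium p_{Aroma} = p_{Brew}: the reaction function gives (2/3)p_{Brew} = 109/6, hence p_{Brew} = 27.25.
q_{Brew} = 97 − 3·27.25 + 2·27.25 = 69.75.
Profit = (27.25 − 4)·69.75 = 1621.6875.

1621.6875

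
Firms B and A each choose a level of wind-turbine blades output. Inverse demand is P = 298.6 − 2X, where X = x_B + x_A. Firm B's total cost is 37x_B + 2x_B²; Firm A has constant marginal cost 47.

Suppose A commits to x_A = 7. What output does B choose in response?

Firm B's profit: π = x_B(298.6 − 2(x_B + x_A)) − 37x_B − 2x_B².
∂π/∂x_B = 261.6 − 8x_B − 2x_A = 0, so x_B = 32.7 − 0.25x_A.
At x_A = 7: x_B = 32.7 − 0.25·7 = 30.95.

30.95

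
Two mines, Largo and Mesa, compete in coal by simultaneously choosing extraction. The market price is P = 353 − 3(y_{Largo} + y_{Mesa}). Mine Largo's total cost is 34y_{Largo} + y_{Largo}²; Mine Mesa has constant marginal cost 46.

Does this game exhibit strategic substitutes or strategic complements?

Mine Largo's profit: π = y_{Largo}(353 − 3(y_{Largo} + y_{Mesa})) − 34y_{Largo} − y_{Largo}².
∂π/∂y_{Largo} = 319 − 8y_{Largo} − 3y_{Mesa} = 0, so y_{Largo} = 39.875 − 0.375y_{Mesa}.
The best-response slope dy_{Largo}/dy_{Mesa} = −0.375 < 0: the reaction function is downward-sloping, so the choices are strategic substitutes.

strategic substitutes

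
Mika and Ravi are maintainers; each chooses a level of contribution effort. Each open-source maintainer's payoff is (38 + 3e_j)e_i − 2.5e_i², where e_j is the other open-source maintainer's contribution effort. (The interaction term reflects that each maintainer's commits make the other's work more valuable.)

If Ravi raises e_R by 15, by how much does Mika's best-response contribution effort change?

9

Mika's payoff is (38 + 3e_R)e_M − 2.5e_M².
∂π/∂e_M = 38 + 3e_R − 5e_M = 0, so e_M = 7.6 + 0.6e_R.
The reaction-function slope is 0.6, so a 15-unit rise in e_R moves e_M by 0.6 × 15 = 9. Mika's best response rises — the actions are strategic complements.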